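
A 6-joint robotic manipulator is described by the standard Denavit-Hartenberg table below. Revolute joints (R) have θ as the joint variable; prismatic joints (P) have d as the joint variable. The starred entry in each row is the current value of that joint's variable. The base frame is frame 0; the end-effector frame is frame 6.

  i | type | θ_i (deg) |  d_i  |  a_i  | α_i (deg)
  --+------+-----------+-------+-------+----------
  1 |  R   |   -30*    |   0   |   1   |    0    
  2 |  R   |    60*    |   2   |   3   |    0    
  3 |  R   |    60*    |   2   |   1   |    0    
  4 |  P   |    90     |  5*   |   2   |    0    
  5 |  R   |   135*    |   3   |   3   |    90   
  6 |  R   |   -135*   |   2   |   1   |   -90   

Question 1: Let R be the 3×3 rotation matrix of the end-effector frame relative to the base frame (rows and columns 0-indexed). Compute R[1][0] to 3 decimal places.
0.500

End-effector x-axis (col 0 of R) = (-0.5000,0.5000,-0.7071)
R[1][0] = 0.5000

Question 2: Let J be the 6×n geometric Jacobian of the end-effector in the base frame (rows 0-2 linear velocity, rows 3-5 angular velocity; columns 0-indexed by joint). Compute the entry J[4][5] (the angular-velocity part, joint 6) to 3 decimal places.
-0.707

axis z_5 = (-0.7071,-0.7071,0.0000); lever o_n−o_5 = (-1.9142,-0.9142,-0.7071)
cross product → J_v[:, 5] = (0.5000,-0.5000,-0.7071)
J_ω[:, 5] = z_5
entry J[4][5] = -0.7071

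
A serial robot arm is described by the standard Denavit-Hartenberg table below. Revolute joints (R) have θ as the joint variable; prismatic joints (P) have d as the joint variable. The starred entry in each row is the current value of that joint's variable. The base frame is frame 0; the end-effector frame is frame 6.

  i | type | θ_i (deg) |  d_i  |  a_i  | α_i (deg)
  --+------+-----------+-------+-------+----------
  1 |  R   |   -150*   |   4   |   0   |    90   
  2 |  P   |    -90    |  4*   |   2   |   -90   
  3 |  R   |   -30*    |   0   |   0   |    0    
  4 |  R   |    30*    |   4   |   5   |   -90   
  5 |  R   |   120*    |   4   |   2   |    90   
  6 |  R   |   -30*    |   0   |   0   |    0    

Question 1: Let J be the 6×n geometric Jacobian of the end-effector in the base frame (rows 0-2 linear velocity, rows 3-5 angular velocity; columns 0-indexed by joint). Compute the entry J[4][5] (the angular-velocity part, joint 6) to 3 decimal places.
axis z_5 = (0.4330,0.2500,-0.8660); lever o_n−o_5 = (0.0000,0.0000,0.0000)
cross product → J_v[:, 5] = (0.0000,-0.0000,0.0000)
J_ω[:, 5] = z_5
entry J[4][5] = 0.2500

0.250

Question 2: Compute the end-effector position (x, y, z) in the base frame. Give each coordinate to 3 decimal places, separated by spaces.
-1.964 -1.134 -2.000

after link 1: o_1 = (0.0000, 0.0000, 4.0000)
after link 2: o_2 = (-2.0000, 3.4641, 2.0000)
after link 3: o_3 = (-2.0000, 3.4641, 2.0000)
after link 4: o_4 = (-5.4641, 1.4641, -3.0000)
after link 5: o_5 = (-1.9641, -1.1340, -2.0000)
after link 6: o_6 = (-1.9641, -1.1340, -2.0000)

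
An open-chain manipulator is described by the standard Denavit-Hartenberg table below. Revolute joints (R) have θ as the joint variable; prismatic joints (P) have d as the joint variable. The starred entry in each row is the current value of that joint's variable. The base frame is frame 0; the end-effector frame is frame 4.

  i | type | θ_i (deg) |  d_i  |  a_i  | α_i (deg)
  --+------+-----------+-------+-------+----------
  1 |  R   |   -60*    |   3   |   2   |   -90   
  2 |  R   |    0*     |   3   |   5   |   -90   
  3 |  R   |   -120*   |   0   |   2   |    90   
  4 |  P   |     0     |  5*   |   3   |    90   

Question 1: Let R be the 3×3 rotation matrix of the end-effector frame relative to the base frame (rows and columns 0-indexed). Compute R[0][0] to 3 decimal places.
End-effector x-axis (col 0 of R) = (0.5000,0.8660,0.0000)
R[0][0] = 0.5000

0.500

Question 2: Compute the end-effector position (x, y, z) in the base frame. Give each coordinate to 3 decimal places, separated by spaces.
after link 1: o_1 = (1.0000, -1.7321, 3.0000)
after link 2: o_2 = (6.0981, -4.5622, 3.0000)
after link 3: o_3 = (7.0981, -2.8301, 3.0000)
after link 4: o_4 = (4.2679, 2.2679, 3.0000)

4.268 2.268 3.000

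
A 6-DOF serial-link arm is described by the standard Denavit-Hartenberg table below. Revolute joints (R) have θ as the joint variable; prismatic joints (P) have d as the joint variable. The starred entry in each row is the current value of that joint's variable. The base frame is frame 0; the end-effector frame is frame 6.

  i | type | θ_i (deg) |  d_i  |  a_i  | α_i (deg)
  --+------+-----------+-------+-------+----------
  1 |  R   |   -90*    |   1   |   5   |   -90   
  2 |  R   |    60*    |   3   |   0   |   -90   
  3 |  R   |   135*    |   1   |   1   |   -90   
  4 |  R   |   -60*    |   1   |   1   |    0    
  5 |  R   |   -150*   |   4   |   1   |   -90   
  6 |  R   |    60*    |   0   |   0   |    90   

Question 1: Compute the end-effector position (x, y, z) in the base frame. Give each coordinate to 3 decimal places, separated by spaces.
after link 1: o_1 = (0.0000, -5.0000, 1.0000)
after link 2: o_2 = (3.0000, -5.0000, 1.0000)
after link 3: o_3 = (2.2929, -3.7804, 1.1124)
after link 4: o_4 = (2.6464, -2.5001, 1.5979)
after link 5: o_5 = (6.0872, -1.8251, 3.7671)
after link 6: o_6 = (6.0872, -1.8251, 3.7671)

6.087 -1.825 3.767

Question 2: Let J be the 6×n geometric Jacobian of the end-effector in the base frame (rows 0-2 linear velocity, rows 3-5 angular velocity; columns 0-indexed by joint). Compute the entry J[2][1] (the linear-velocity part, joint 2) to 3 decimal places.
axis z_1 = (1.0000,0.0000,0.0000); lever o_n−o_1 = (6.0872,3.1749,2.7671)
cross product → J_v[:, 1] = (-0.0000,-2.7671,3.1749)
J_ω[:, 1] = z_1
entry J[2][1] = 3.1749

3.175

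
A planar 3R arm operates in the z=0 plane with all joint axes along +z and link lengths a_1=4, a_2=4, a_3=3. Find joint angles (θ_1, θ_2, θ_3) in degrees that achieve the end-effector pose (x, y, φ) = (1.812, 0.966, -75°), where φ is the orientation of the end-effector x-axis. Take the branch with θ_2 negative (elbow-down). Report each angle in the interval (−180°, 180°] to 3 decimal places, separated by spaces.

134.995 -119.998 -89.998

wrist centre = target − a_3·(cos φ, sin φ) = (1.0355, 3.8638)
cos θ_2 = (16.0011−4²−4²)/(2·4·4) = -0.5000; θ_2 = -119.9977° (elbow-down)
β = atan2(3.8638,1.0355) = 74.9966°; ψ = atan2(-3.4642,2.0001) = -59.9988°
θ_1 = β − ψ = 134.9954°
θ_3 = φ − θ_1 − θ_2 = -89.9977° (wrapped to (-180°,180°])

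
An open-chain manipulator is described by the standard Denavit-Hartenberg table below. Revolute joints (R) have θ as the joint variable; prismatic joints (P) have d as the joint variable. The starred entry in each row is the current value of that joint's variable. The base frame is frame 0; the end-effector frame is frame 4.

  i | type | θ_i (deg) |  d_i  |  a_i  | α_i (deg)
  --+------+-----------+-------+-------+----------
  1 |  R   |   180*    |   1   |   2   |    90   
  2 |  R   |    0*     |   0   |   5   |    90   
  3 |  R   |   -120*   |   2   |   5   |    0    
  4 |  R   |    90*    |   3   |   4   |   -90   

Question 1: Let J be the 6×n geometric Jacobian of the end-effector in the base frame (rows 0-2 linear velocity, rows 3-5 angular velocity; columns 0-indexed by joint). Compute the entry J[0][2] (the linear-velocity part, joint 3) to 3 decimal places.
axis z_2 = (0.0000,0.0000,-1.0000); lever o_n−o_2 = (-0.9641,-6.3301,-5.0000)
cross product → J_v[:, 2] = (-6.3301,0.9641,0.0000)
J_ω[:, 2] = z_2
entry J[0][2] = -6.3301

-6.330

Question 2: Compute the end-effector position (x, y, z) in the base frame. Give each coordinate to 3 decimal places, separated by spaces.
after link 1: o_1 = (-2.0000, 0.0000, 1.0000)
after link 2: o_2 = (-7.0000, 0.0000, 1.0000)
after link 3: o_3 = (-4.5000, -4.3301, -1.0000)
after link 4: o_4 = (-7.9641, -6.3301, -4.0000)

-7.964 -6.330 -4.000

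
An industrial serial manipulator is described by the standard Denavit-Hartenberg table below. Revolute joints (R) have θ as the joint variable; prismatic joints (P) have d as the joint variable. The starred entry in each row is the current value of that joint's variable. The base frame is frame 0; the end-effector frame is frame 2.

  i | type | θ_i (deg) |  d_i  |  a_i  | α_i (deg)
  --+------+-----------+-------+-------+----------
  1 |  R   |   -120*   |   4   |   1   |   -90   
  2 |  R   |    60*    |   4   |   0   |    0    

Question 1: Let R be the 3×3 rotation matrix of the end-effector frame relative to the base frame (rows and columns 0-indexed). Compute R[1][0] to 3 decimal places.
-0.433

End-effector x-axis (col 0 of R) = (-0.2500,-0.4330,-0.8660)
R[1][0] = -0.4330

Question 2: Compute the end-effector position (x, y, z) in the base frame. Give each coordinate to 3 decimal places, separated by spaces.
2.964 -2.866 4.000

after link 1: o_1 = (-0.5000, -0.8660, 4.0000)
after link 2: o_2 = (2.9641, -2.8660, 4.0000)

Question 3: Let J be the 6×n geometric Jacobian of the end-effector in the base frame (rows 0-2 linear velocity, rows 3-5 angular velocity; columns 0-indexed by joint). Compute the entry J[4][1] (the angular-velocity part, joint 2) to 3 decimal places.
-0.500

axis z_1 = (0.8660,-0.5000,0.0000); lever o_n−o_1 = (3.4641,-2.0000,0.0000)
cross product → J_v[:, 1] = (0.0000,0.0000,0.0000)
J_ω[:, 1] = z_1
entry J[4][1] = -0.5000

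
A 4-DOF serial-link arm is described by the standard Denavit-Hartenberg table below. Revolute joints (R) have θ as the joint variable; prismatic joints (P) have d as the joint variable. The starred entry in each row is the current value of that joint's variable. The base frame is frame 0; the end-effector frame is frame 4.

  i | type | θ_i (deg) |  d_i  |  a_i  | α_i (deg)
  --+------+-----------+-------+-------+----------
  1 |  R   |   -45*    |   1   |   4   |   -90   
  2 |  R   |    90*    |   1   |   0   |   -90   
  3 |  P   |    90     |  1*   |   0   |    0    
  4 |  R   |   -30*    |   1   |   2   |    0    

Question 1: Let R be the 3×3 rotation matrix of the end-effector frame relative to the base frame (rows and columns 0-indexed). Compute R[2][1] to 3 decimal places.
0.866

End-effector y-axis (col 1 of R) = (-0.3536,-0.3536,0.8660)
R[2][1] = 0.8660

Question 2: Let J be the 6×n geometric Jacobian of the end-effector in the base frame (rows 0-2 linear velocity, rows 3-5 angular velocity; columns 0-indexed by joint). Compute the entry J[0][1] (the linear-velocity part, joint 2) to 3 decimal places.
-0.707

axis z_1 = (0.7071,0.7071,0.0000); lever o_n−o_1 = (-1.9319,0.8966,-1.0000)
cross product → J_v[:, 1] = (-0.7071,0.7071,2.0000)
J_ω[:, 1] = z_1
entry J[0][1] = -0.7071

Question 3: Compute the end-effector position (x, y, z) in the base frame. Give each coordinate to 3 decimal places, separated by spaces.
after link 1: o_1 = (2.8284, -2.8284, 1.0000)
after link 2: o_2 = (3.5355, -2.1213, 1.0000)
after link 3: o_3 = (2.8284, -1.4142, 1.0000)
after link 4: o_4 = (0.8966, -1.9319, -0.0000)

0.897 -1.932 -0.000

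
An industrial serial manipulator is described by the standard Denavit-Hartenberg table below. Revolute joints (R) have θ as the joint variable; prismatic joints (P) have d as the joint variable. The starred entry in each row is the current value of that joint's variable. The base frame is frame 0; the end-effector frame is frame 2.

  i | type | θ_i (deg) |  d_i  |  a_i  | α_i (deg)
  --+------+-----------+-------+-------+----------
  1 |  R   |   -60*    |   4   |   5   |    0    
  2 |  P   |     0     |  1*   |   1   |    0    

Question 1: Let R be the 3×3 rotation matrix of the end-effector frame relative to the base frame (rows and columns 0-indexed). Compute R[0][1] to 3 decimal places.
End-effector y-axis (col 1 of R) = (0.8660,0.5000,0.0000)
R[0][1] = 0.8660

0.866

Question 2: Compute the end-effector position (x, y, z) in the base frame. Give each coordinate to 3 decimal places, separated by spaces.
after link 1: o_1 = (2.5000, -4.3301, 4.0000)
after link 2: o_2 = (3.0000, -5.1962, 5.0000)

3.000 -5.196 5.000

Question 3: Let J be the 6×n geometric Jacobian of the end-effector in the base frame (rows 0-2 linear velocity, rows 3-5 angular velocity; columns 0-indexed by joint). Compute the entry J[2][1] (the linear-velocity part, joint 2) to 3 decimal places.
prismatic axis z_1 = (0.0000,0.0000,1.0000)
J_v[:, 1] = z_1; J_ω[:, 1] = (0,0,0)
entry J[2][1] = 1.0000

1.000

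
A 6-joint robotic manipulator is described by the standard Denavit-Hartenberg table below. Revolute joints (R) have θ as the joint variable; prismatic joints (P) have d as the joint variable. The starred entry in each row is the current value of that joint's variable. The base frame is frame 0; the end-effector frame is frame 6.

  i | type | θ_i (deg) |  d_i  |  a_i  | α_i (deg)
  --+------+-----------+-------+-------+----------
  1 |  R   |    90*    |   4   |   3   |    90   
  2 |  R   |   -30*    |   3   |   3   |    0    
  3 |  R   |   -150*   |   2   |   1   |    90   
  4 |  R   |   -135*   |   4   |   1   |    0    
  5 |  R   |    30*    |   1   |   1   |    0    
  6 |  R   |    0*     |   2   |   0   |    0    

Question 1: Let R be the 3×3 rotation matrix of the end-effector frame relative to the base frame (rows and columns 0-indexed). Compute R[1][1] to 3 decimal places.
-0.966

End-effector y-axis (col 1 of R) = (-0.2588,-0.9659,-0.0000)
R[1][1] = -0.9659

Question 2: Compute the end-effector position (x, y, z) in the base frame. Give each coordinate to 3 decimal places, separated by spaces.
3.327 5.564 9.500

after link 1: o_1 = (0.0000, 3.0000, 4.0000)
after link 2: o_2 = (3.0000, 5.5981, 2.5000)
after link 3: o_3 = (5.0000, 4.5981, 2.5000)
after link 4: o_4 = (4.2929, 5.3052, 6.5000)
after link 5: o_5 = (3.3270, 5.5640, 7.5000)
after link 6: o_6 = (3.3270, 5.5640, 9.5000)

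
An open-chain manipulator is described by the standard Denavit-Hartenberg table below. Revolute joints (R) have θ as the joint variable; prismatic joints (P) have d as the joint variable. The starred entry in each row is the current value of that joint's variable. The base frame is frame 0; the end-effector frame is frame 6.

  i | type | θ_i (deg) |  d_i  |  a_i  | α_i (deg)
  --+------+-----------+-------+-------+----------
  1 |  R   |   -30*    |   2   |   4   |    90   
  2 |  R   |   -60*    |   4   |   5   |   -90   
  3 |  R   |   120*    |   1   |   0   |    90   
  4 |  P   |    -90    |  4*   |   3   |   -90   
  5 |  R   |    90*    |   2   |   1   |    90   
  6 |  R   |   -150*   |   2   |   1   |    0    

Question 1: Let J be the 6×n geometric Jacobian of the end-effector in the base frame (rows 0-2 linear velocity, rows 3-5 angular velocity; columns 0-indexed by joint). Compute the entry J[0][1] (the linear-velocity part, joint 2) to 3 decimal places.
7.431

axis z_1 = (-0.5000,-0.8660,0.0000); lever o_n−o_1 = (-0.0939,-0.8325,-8.5801)
cross product → J_v[:, 1] = (7.4306,-4.2901,0.3349)
J_ω[:, 1] = z_1
entry J[0][1] = 7.4306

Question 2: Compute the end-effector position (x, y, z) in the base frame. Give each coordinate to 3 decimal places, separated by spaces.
3.370 -2.833 -6.580

after link 1: o_1 = (3.4641, -2.0000, 2.0000)
after link 2: o_2 = (3.6292, -6.7141, -2.3301)
after link 3: o_3 = (4.3792, -7.1471, -1.8301)
after link 4: o_4 = (4.6292, -4.9821, -6.3301)
after link 5: o_5 = (4.4372, -3.4486, -4.7141)
after link 6: o_6 = (3.3702, -2.8325, -6.5801)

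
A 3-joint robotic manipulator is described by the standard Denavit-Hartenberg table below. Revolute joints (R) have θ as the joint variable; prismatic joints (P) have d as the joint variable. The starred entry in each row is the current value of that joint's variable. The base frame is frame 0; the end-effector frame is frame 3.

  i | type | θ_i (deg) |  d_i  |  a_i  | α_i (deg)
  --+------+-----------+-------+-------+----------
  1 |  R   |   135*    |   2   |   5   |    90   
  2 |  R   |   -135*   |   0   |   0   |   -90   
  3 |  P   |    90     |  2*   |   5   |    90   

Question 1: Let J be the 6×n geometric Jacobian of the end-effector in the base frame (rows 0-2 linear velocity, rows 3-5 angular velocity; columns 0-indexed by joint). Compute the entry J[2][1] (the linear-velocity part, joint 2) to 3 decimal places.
1.414

axis z_1 = (0.7071,0.7071,0.0000); lever o_n−o_1 = (-4.5355,-2.5355,-1.4142)
cross product → J_v[:, 1] = (-1.0000,1.0000,1.4142)
J_ω[:, 1] = z_1
entry J[2][1] = 1.4142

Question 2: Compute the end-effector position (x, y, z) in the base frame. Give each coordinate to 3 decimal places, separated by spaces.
-8.071 1.000 0.586

after link 1: o_1 = (-3.5355, 3.5355, 2.0000)
after link 2: o_2 = (-3.5355, 3.5355, 2.0000)
after link 3: o_3 = (-8.0711, 1.0000, 0.5858)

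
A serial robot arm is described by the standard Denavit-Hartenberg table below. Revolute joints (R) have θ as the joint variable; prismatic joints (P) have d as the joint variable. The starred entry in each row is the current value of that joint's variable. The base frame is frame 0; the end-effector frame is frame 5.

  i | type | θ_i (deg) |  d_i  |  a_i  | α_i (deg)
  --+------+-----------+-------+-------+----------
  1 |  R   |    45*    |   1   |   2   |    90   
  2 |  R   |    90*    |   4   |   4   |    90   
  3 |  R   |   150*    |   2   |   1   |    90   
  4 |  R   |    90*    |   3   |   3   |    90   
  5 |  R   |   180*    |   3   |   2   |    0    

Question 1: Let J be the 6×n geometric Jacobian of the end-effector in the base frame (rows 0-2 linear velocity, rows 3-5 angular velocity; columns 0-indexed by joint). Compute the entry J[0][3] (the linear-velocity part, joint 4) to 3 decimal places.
1.768

axis z_3 = (0.6124,-0.6124,0.5000); lever o_n−o_3 = (3.6049,-2.1907,-1.0981)
cross product → J_v[:, 3] = (1.7678,2.4749,0.8660)
J_ω[:, 3] = z_3
entry J[0][3] = 1.7678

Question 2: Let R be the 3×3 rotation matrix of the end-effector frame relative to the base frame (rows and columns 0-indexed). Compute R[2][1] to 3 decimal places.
-0.500

End-effector y-axis (col 1 of R) = (-0.6124,0.6124,-0.5000)
R[2][1] = -0.5000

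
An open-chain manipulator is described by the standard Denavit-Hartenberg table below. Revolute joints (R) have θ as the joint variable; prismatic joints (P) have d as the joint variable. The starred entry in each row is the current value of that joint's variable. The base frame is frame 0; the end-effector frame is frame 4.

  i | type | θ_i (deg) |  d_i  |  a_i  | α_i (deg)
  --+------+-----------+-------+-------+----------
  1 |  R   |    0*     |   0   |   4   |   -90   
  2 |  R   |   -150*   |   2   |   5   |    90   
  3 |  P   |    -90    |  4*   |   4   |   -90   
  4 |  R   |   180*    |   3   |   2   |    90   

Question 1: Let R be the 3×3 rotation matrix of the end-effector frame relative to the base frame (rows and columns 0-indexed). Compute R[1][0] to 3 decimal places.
1.000

End-effector x-axis (col 0 of R) = (0.0000,1.0000,0.0000)
R[1][0] = 1.0000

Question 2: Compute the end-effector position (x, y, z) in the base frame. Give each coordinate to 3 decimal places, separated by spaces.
after link 1: o_1 = (4.0000, 0.0000, 0.0000)
after link 2: o_2 = (-0.3301, 2.0000, 2.5000)
after link 3: o_3 = (-2.3301, -2.0000, -0.9641)
after link 4: o_4 = (-4.9282, 0.0000, 0.5359)

-4.928 0.000 0.536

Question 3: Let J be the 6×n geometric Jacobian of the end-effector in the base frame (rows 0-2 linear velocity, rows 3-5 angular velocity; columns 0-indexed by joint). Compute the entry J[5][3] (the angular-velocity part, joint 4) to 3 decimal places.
0.500

axis z_3 = (-0.8660,0.0000,0.5000); lever o_n−o_3 = (-2.5981,2.0000,1.5000)
cross product → J_v[:, 3] = (-1.0000,0.0000,-1.7321)
J_ω[:, 3] = z_3
entry J[5][3] = 0.5000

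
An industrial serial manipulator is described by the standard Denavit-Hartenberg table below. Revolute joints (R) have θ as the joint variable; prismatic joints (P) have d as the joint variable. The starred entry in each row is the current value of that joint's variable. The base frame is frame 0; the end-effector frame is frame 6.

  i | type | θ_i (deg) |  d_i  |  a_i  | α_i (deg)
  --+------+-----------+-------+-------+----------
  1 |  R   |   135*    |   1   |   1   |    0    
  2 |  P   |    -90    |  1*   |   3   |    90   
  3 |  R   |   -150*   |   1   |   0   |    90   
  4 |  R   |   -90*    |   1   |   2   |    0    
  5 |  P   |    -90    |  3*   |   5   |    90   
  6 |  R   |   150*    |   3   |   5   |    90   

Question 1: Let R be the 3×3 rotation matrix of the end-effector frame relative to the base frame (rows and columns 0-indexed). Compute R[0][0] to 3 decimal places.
End-effector x-axis (col 0 of R) = (-0.7071,-0.7071,0.0000)
R[0][0] = -0.7071

-0.707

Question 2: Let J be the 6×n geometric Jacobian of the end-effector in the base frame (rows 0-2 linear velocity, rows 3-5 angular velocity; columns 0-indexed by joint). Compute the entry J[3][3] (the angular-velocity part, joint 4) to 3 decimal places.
axis z_3 = (-0.3536,-0.3536,0.8660); lever o_n−o_3 = (-1.1808,-2.5950,5.9641)
cross product → J_v[:, 3] = (0.1387,1.0860,0.5000)
J_ω[:, 3] = z_3
entry J[3][3] = -0.3536

-0.354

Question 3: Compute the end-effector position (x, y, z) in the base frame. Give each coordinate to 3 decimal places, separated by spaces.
0.941 -0.474 7.964

after link 1: o_1 = (-0.7071, 0.7071, 1.0000)
after link 2: o_2 = (1.4142, 2.8284, 2.0000)
after link 3: o_3 = (2.1213, 2.1213, 2.0000)
after link 4: o_4 = (0.3536, 3.1820, 2.8660)
after link 5: o_5 = (2.3548, 5.1832, 7.9641)
after link 6: o_6 = (0.9405, -0.4737, 7.9641)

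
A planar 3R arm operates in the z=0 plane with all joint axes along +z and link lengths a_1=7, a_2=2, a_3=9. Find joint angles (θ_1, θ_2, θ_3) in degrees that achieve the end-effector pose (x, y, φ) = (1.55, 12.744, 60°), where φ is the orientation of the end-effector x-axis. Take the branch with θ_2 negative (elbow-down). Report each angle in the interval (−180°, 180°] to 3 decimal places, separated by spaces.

wrist centre = target − a_3·(cos φ, sin φ) = (-2.9500, 4.9498)
cos θ_2 = (33.2027−7²−2²)/(2·7·2) = -0.7070; θ_2 = -134.9950° (elbow-down)
β = atan2(4.9498,-2.9500) = 120.7944°; ψ = atan2(-1.4143,5.5859) = -14.2085°
θ_1 = β − ψ = 135.0029°
θ_3 = φ − θ_1 − θ_2 = 59.9921° (wrapped to (-180°,180°])

135.003 -134.995 59.992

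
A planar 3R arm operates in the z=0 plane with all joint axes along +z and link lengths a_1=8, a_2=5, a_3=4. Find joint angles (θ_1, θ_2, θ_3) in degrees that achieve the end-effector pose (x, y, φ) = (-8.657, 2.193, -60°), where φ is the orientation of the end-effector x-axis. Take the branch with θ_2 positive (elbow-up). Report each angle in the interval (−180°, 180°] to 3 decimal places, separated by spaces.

wrist centre = target − a_3·(cos φ, sin φ) = (-10.6570, 5.6571)
cos θ_2 = (145.5744−8²−5²)/(2·8·5) = 0.7072; θ_2 = 44.9940° (elbow-up)
β = atan2(5.6571,-10.6570) = 152.0391°; ψ = atan2(3.5352,11.5359) = 17.0376°
θ_1 = β − ψ = 135.0015°
θ_3 = φ − θ_1 − θ_2 = 120.0045° (wrapped to (-180°,180°])

135.001 44.994 120.005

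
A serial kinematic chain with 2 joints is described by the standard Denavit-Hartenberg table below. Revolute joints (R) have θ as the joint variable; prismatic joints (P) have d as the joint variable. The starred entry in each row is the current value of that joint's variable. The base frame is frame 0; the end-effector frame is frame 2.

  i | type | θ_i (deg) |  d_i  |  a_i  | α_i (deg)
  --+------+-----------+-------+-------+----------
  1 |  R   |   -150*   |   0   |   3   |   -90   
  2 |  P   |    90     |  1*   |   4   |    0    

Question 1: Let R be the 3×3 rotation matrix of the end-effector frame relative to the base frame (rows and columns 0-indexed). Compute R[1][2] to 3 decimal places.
-0.866

End-effector z-axis (col 2 of R) = (0.5000,-0.8660,0.0000)
R[1][2] = -0.8660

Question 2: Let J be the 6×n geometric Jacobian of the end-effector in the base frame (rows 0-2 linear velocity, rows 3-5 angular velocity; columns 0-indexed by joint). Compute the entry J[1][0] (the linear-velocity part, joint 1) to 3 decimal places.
-2.098

axis z_0 = ẑ; lever o_n−o_0 = (-2.0981,-2.3660,-4.0000)
cross product → J_v[:, 0] = (2.3660,-2.0981,0.0000)
J_ω[:, 0] = z_0
entry J[1][0] = -2.0981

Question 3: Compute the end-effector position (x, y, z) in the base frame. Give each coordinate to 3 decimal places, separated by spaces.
-2.098 -2.366 -4.000

after link 1: o_1 = (-2.5981, -1.5000, 0.0000)
after link 2: o_2 = (-2.0981, -2.3660, -4.0000)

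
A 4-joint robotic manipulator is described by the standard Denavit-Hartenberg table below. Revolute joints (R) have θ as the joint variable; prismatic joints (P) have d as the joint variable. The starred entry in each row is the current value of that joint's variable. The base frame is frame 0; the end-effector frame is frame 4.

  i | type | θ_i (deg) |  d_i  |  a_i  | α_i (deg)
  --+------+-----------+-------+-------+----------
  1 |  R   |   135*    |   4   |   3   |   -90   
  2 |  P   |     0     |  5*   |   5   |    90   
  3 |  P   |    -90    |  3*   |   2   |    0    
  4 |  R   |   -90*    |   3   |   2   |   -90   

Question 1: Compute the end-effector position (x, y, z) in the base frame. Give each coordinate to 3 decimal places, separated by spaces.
after link 1: o_1 = (-2.1213, 2.1213, 4.0000)
after link 2: o_2 = (-9.1924, 2.1213, 4.0000)
after link 3: o_3 = (-7.7782, 3.5355, 7.0000)
after link 4: o_4 = (-6.3640, 2.1213, 10.0000)

-6.364 2.121 10.000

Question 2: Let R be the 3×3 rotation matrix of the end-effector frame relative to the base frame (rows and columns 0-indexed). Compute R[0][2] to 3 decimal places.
End-effector z-axis (col 2 of R) = (0.7071,0.7071,0.0000)
R[0][2] = 0.7071

0.707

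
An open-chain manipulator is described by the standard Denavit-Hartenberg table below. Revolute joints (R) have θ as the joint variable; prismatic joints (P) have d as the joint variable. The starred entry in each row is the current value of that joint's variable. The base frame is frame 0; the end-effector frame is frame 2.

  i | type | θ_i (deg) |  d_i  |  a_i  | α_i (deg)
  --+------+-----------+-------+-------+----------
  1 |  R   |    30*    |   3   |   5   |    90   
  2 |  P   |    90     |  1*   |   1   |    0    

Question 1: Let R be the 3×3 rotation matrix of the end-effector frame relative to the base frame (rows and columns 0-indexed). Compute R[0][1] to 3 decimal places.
End-effector y-axis (col 1 of R) = (-0.8660,-0.5000,0.0000)
R[0][1] = -0.8660

-0.866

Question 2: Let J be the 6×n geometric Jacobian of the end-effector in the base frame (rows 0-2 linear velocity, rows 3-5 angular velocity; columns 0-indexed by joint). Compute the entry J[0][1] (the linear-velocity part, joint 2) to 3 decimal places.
0.500

prismatic axis z_1 = (0.5000,-0.8660,0.0000)
J_v[:, 1] = z_1; J_ω[:, 1] = (0,0,0)
entry J[0][1] = 0.5000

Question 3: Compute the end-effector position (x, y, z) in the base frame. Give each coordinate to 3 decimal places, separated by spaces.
4.830 1.634 4.000

after link 1: o_1 = (4.3301, 2.5000, 3.0000)
after link 2: o_2 = (4.8301, 1.6340, 4.0000)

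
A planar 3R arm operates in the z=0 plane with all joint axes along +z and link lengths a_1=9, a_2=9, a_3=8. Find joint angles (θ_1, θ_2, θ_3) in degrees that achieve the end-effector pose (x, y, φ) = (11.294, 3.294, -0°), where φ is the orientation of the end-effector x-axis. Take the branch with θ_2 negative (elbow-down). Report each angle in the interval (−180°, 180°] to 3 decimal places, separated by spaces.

wrist centre = target − a_3·(cos φ, sin φ) = (3.2940, 3.2940)
cos θ_2 = (21.7009−9²−9²)/(2·9·9) = -0.8660; θ_2 = -150.0021° (elbow-down)
β = atan2(3.2940,3.2940) = 45.0000°; ψ = atan2(-4.4997,1.2056) = -75.0011°
θ_1 = β − ψ = 120.0011°
θ_3 = φ − θ_1 − θ_2 = 30.0011° (wrapped to (-180°,180°])

120.001 -150.002 30.001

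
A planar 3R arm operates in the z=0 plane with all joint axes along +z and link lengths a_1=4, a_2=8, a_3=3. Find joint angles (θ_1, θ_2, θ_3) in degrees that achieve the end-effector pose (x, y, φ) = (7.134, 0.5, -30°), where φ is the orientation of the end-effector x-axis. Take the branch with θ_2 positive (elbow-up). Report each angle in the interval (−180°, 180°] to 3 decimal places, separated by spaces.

-102.412 150.000 -77.588

wrist centre = target − a_3·(cos φ, sin φ) = (4.5359, 2.0000)
cos θ_2 = (24.5746−4²−8²)/(2·4·8) = -0.8660; θ_2 = 149.9996° (elbow-up)
β = atan2(2.0000,4.5359) = 23.7939°; ψ = atan2(4.0000,-2.9282) = 126.2054°
θ_1 = β − ψ = -102.4116°
θ_3 = φ − θ_1 − θ_2 = -77.5880° (wrapped to (-180°,180°])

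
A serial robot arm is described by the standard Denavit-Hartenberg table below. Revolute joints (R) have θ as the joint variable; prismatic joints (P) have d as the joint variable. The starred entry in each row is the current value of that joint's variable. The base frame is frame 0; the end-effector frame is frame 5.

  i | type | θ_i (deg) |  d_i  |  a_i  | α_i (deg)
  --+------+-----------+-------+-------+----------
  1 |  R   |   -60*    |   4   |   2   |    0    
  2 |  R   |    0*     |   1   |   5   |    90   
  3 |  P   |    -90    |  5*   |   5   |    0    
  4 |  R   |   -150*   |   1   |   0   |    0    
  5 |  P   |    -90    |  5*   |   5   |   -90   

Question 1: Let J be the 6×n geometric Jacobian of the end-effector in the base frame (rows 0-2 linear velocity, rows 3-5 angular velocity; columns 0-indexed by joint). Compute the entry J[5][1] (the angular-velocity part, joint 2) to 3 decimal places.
1.000

axis z_1 = (0.0000,0.0000,1.0000); lever o_n−o_1 = (-4.8612,-13.5801,-1.5000)
cross product → J_v[:, 1] = (13.5801,-4.8612,0.0000)
J_ω[:, 1] = z_1
entry J[5][1] = 1.0000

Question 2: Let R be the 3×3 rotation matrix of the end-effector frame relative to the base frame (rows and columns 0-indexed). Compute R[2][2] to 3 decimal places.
End-effector z-axis (col 2 of R) = (-0.2500,0.4330,0.8660)
R[2][2] = 0.8660

0.866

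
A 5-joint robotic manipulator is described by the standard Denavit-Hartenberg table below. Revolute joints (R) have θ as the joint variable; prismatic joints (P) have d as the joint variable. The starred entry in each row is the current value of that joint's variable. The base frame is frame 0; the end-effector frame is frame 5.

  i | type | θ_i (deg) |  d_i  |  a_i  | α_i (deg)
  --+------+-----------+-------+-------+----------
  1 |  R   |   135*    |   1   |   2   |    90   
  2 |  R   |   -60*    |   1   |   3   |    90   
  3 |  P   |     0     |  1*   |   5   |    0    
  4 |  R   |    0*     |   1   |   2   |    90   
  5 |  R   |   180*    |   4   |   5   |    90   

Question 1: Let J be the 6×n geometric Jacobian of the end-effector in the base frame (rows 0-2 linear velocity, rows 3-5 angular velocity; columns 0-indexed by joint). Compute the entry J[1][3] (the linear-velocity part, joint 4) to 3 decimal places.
-0.707

axis z_3 = (0.6124,-0.6124,-0.5000); lever o_n−o_3 = (-1.1554,-4.5015,2.0981)
cross product → J_v[:, 3] = (-3.5355,-0.7071,-3.4641)
J_ω[:, 3] = z_3
entry J[1][3] = -0.7071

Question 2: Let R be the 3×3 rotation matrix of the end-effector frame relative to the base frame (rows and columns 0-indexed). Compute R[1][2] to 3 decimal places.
End-effector z-axis (col 2 of R) = (0.6124,-0.6124,-0.5000)
R[1][2] = -0.6124

-0.612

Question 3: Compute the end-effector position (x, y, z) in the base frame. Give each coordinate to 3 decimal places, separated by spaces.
-4.079 -0.164 -4.330

after link 1: o_1 = (-1.4142, 1.4142, 1.0000)
after link 2: o_2 = (-1.7678, 3.1820, -1.5981)
after link 3: o_3 = (-2.9232, 4.3374, -6.4282)
after link 4: o_4 = (-3.0179, 4.4321, -8.6603)
after link 5: o_5 = (-4.0786, -0.1641, -4.3301)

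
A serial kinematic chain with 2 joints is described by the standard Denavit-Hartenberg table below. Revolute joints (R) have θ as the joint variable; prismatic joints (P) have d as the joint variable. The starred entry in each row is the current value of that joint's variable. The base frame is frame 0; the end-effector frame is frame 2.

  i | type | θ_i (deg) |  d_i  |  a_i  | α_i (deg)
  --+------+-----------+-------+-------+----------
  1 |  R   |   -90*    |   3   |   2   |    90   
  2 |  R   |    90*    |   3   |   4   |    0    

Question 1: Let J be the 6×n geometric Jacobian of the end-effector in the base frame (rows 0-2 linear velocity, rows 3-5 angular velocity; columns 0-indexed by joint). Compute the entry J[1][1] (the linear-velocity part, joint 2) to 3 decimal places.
axis z_1 = (-1.0000,-0.0000,0.0000); lever o_n−o_1 = (-3.0000,-0.0000,4.0000)
cross product → J_v[:, 1] = (-0.0000,4.0000,0.0000)
J_ω[:, 1] = z_1
entry J[1][1] = 4.0000

4.000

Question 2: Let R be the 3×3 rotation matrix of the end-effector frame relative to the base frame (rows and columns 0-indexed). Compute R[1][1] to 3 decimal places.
End-effector y-axis (col 1 of R) = (-0.0000,1.0000,0.0000)
R[1][1] = 1.0000

1.000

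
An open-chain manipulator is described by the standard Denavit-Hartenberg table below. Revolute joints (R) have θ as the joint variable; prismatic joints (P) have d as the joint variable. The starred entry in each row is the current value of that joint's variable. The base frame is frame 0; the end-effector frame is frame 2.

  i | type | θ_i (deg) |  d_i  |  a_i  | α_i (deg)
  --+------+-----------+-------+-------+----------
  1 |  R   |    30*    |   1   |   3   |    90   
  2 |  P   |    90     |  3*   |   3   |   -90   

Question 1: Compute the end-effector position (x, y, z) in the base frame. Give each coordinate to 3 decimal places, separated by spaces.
4.098 -1.098 4.000

after link 1: o_1 = (2.5981, 1.5000, 1.0000)
after link 2: o_2 = (4.0981, -1.0981, 4.0000)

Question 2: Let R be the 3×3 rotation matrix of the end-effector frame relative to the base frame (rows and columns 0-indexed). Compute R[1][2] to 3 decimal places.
End-effector z-axis (col 2 of R) = (-0.8660,-0.5000,0.0000)
R[1][2] = -0.5000

-0.500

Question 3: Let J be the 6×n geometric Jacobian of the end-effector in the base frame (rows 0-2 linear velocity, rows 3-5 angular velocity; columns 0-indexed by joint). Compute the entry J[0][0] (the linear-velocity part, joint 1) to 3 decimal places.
axis z_0 = ẑ; lever o_n−o_0 = (4.0981,-1.0981,4.0000)
cross product → J_v[:, 0] = (1.0981,4.0981,-0.0000)
J_ω[:, 0] = z_0
entry J[0][0] = 1.0981

1.098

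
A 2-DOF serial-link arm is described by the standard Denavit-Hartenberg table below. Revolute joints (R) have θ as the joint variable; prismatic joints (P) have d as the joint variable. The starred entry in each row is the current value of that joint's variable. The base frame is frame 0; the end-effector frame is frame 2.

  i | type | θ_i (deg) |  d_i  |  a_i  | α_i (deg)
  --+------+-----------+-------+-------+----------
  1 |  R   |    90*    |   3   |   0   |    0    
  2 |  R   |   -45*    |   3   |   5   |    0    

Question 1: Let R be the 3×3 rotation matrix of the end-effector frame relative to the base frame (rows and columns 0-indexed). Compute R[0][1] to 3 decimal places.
-0.707

End-effector y-axis (col 1 of R) = (-0.7071,0.7071,0.0000)
R[0][1] = -0.7071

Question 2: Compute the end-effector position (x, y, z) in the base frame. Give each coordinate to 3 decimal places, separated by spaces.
after link 1: o_1 = (0.0000, 0.0000, 3.0000)
after link 2: o_2 = (3.5355, 3.5355, 6.0000)

3.536 3.536 6.000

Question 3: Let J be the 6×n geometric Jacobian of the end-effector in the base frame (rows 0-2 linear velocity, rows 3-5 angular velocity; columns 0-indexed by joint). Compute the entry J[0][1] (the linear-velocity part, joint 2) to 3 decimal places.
axis z_1 = (0.0000,0.0000,1.0000); lever o_n−o_1 = (3.5355,3.5355,3.0000)
cross product → J_v[:, 1] = (-3.5355,3.5355,0.0000)
J_ω[:, 1] = z_1
entry J[0][1] = -3.5355

-3.536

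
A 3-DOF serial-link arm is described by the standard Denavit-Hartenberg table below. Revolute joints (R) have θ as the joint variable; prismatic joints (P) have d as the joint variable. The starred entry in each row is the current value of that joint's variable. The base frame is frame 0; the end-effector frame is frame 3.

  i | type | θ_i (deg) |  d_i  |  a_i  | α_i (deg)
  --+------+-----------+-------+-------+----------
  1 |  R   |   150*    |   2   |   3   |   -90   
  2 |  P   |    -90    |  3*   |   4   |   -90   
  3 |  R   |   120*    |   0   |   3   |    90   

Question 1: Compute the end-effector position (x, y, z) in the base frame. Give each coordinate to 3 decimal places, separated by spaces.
after link 1: o_1 = (-2.5981, 1.5000, 2.0000)
after link 2: o_2 = (-4.0981, -1.0981, 6.0000)
after link 3: o_3 = (-2.7990, 1.1519, 4.5000)

-2.799 1.152 4.500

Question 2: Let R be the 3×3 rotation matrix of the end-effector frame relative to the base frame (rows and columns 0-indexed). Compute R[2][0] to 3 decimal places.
End-effector x-axis (col 0 of R) = (0.4330,0.7500,-0.5000)
R[2][0] = -0.5000

-0.500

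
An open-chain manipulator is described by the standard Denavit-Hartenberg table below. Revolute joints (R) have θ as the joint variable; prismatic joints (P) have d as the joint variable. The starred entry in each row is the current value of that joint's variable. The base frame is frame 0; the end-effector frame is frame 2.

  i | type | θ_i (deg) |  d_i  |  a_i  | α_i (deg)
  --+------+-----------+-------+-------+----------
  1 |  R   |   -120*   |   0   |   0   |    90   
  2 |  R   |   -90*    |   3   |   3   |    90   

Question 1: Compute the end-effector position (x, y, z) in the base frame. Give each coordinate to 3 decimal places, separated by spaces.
after link 1: o_1 = (0.0000, 0.0000, 0.0000)
after link 2: o_2 = (-2.5981, 1.5000, -3.0000)

-2.598 1.500 -3.000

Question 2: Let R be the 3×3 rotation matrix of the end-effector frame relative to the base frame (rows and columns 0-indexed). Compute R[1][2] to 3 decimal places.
0.866

End-effector z-axis (col 2 of R) = (0.5000,0.8660,-0.0000)
R[1][2] = 0.8660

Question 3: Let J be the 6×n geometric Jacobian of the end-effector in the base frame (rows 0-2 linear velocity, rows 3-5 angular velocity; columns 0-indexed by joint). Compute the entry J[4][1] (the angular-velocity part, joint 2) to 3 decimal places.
0.500

axis z_1 = (-0.8660,0.5000,0.0000); lever o_n−o_1 = (-2.5981,1.5000,-3.0000)
cross product → J_v[:, 1] = (-1.5000,-2.5981,0.0000)
J_ω[:, 1] = z_1
entry J[4][1] = 0.5000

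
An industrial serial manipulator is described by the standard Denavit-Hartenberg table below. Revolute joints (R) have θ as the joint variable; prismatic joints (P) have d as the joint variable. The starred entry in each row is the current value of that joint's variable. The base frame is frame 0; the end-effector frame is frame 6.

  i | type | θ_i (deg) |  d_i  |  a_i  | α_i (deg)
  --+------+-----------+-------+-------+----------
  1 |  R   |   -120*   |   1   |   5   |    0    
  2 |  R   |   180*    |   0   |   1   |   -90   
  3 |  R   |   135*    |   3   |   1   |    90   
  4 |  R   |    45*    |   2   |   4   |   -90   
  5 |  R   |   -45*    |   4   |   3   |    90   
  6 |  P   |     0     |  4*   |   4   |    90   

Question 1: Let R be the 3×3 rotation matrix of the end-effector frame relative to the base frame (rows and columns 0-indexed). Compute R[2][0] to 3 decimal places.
End-effector x-axis (col 0 of R) = (-0.3598,0.3768,-0.8536)
R[2][0] = -0.8536

-0.854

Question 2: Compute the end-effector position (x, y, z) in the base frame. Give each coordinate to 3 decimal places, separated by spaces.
-8.223 6.071 -7.682

after link 1: o_1 = (-2.5000, -4.3301, 1.0000)
after link 2: o_2 = (-2.0000, -3.4641, 1.0000)
after link 3: o_3 = (-4.9516, -2.5765, 0.2929)
after link 4: o_4 = (-7.6940, -1.6696, -3.1213)
after link 5: o_5 = (-10.2229, 2.6072, -3.6820)
after link 6: o_6 = (-8.2229, 6.0713, -7.6820)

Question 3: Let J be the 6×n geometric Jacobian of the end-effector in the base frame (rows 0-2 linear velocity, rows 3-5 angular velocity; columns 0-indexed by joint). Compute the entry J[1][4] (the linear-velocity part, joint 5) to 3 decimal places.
-1.917

axis z_4 = (-0.3624,0.7866,0.5000); lever o_n−o_4 = (-0.5289,7.7408,-4.5607)
cross product → J_v[:, 4] = (-7.4577,-1.9171,-2.3891)
J_ω[:, 4] = z_4
entry J[1][4] = -1.9171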